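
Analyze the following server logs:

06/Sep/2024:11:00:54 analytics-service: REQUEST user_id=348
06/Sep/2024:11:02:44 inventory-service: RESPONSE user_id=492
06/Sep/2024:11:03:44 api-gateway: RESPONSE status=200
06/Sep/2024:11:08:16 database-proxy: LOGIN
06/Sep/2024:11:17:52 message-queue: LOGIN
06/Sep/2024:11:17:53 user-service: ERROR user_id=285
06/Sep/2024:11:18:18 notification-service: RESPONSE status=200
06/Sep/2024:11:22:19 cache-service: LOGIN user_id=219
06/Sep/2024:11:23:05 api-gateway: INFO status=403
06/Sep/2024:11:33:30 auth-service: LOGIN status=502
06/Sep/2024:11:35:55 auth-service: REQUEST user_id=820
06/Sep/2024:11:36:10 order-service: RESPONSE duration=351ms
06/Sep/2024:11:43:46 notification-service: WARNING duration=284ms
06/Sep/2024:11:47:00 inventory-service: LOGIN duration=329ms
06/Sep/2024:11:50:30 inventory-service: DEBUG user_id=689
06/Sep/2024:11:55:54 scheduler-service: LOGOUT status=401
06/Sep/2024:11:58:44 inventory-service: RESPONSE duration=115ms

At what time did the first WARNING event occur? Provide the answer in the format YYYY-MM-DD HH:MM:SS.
2024-09-06 11:43:46

To find the first event:

1. Filter for all WARNING events
2. Sort by timestamp
3. Select the first one
4. Timestamp: 2024-09-06 11:43:46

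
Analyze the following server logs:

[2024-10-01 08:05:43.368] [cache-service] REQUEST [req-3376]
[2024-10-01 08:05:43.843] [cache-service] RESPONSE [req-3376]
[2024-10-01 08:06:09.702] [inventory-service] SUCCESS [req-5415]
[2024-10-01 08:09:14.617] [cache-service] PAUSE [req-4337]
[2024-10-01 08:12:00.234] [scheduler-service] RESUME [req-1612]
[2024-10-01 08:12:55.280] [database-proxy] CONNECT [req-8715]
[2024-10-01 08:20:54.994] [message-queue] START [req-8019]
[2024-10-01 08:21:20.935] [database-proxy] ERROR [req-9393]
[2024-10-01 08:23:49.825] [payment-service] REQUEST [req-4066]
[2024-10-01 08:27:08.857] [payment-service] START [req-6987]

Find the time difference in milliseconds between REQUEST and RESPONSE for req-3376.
475

To calculate latency:

1. Find REQUEST with id req-3376: 2024-10-01 08:05:43.368
2. Find RESPONSE with id req-3376: 2024-10-01 08:05:43.843
3. Latency: 2024-10-01 08:05:43.843 - 2024-10-01 08:05:43.368 = 475ms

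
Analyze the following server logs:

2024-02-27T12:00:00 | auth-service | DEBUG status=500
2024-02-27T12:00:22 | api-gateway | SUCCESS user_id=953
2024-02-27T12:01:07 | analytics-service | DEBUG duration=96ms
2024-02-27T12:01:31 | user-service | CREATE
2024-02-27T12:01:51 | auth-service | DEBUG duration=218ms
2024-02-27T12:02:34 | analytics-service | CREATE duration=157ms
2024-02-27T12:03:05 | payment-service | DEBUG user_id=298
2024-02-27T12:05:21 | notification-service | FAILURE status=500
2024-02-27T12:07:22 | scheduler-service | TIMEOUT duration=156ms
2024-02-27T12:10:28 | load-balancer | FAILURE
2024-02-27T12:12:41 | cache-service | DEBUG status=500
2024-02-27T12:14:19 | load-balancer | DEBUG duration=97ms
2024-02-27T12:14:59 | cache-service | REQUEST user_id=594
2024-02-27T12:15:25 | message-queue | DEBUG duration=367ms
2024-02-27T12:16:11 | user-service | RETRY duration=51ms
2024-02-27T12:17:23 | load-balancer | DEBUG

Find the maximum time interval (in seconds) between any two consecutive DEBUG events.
576

To find the longest gap:

1. Extract all DEBUG events in chronological order
2. Calculate time differences between consecutive events
3. Find the maximum difference
4. Longest gap: 576 seconds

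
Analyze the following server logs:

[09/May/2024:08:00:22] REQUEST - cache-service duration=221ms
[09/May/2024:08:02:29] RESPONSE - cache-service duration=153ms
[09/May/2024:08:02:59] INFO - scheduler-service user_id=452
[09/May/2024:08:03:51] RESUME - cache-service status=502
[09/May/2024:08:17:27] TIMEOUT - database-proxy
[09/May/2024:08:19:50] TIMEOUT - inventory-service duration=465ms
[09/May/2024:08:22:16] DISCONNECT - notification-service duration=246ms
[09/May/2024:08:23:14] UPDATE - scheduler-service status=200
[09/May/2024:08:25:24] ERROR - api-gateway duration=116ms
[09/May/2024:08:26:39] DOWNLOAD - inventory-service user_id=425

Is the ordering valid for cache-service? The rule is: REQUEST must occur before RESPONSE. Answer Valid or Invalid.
Valid

To validate ordering:

1. Required order: REQUEST → RESPONSE
2. Rule: REQUEST must occur before RESPONSE
3. Check actual order of events for cache-service
4. Result: Valid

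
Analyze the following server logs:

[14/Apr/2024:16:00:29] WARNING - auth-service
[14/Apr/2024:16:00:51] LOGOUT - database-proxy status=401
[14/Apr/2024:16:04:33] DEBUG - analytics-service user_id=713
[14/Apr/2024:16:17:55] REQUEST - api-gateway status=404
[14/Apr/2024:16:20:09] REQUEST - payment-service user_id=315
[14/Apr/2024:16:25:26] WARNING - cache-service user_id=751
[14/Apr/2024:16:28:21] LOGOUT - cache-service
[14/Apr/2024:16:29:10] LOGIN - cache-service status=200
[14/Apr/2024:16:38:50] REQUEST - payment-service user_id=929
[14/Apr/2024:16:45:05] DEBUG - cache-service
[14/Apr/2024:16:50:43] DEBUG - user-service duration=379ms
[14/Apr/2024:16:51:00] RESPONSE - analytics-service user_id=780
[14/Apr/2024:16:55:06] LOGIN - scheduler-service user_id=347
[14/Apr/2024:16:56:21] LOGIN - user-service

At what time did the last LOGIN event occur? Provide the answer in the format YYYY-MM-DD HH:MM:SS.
2024-04-14 16:56:21

To find the last event:

1. Filter for all LOGIN events
2. Sort by timestamp
3. Select the last one
4. Timestamp: 2024-04-14 16:56:21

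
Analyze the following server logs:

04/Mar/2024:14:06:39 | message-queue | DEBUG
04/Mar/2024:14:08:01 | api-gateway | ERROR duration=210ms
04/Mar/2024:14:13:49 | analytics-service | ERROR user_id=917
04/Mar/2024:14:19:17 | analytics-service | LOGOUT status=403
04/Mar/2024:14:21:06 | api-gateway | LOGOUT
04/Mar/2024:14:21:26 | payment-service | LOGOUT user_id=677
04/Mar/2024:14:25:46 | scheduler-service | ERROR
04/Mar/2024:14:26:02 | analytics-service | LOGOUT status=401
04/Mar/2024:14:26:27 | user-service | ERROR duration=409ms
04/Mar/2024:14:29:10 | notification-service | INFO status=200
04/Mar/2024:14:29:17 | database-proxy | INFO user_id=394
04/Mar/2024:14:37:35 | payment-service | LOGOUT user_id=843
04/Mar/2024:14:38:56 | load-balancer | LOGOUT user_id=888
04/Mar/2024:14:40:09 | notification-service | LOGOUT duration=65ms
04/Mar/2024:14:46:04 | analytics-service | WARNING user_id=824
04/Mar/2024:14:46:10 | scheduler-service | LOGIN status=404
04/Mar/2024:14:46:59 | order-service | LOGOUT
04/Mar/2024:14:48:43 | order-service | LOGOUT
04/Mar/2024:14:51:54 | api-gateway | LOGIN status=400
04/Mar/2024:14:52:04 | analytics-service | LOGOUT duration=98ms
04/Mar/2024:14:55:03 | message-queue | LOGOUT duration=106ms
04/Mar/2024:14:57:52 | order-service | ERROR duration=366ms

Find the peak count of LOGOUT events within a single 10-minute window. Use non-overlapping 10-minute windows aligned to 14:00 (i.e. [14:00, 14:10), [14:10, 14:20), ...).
3

To find the burst window:

1. Divide the log period into non-overlapping 10-minute windows starting at 14:00
2. Count LOGOUT events in each window
3. Find the window with maximum count
4. Maximum events in a window: 3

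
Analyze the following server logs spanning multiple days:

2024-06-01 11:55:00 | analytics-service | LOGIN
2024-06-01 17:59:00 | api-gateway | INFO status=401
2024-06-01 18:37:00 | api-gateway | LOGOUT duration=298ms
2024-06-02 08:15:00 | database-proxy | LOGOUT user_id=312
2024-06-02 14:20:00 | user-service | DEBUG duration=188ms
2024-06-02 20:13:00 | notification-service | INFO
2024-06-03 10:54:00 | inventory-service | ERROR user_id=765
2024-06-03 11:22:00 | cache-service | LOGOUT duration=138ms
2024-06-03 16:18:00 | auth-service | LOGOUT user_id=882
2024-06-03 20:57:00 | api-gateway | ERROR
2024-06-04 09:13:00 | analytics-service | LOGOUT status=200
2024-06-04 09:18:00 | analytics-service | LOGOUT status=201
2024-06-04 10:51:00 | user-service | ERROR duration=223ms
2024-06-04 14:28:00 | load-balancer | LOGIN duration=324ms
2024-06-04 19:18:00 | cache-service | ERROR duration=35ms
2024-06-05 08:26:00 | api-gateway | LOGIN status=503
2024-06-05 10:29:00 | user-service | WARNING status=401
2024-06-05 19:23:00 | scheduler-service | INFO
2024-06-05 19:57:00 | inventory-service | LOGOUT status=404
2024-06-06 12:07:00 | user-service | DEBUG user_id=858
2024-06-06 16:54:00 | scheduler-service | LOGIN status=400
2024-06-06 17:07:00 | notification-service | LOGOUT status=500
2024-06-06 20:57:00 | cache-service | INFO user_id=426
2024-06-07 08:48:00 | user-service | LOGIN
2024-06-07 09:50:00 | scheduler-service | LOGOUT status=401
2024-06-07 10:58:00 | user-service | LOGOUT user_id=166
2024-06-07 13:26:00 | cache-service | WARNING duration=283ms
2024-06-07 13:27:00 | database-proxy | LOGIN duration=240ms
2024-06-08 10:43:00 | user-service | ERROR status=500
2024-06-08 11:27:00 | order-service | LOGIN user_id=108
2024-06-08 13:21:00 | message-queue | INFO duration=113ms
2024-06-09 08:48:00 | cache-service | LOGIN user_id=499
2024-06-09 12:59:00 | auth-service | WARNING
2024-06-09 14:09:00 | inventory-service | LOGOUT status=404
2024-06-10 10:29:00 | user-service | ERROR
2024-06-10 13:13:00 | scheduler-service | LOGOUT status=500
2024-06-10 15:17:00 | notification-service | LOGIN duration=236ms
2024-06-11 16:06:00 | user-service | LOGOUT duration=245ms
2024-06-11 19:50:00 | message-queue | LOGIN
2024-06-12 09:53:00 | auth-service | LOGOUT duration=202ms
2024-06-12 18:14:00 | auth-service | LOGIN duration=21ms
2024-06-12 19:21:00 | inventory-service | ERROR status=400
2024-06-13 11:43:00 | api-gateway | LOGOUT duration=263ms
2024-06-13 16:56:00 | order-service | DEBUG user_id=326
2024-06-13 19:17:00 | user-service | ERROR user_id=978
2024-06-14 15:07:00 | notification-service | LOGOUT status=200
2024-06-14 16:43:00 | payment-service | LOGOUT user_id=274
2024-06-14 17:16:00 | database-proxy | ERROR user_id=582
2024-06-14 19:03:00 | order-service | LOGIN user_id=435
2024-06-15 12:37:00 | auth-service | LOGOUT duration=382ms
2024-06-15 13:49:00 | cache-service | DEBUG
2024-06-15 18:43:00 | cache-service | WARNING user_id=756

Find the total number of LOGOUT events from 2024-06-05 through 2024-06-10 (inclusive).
6

To filter by date range:

1. Date range: 2024-06-05 through 2024-06-10, both dates inclusive
2. Filter for LOGOUT events whose date falls in this range
3. Count matching events: 6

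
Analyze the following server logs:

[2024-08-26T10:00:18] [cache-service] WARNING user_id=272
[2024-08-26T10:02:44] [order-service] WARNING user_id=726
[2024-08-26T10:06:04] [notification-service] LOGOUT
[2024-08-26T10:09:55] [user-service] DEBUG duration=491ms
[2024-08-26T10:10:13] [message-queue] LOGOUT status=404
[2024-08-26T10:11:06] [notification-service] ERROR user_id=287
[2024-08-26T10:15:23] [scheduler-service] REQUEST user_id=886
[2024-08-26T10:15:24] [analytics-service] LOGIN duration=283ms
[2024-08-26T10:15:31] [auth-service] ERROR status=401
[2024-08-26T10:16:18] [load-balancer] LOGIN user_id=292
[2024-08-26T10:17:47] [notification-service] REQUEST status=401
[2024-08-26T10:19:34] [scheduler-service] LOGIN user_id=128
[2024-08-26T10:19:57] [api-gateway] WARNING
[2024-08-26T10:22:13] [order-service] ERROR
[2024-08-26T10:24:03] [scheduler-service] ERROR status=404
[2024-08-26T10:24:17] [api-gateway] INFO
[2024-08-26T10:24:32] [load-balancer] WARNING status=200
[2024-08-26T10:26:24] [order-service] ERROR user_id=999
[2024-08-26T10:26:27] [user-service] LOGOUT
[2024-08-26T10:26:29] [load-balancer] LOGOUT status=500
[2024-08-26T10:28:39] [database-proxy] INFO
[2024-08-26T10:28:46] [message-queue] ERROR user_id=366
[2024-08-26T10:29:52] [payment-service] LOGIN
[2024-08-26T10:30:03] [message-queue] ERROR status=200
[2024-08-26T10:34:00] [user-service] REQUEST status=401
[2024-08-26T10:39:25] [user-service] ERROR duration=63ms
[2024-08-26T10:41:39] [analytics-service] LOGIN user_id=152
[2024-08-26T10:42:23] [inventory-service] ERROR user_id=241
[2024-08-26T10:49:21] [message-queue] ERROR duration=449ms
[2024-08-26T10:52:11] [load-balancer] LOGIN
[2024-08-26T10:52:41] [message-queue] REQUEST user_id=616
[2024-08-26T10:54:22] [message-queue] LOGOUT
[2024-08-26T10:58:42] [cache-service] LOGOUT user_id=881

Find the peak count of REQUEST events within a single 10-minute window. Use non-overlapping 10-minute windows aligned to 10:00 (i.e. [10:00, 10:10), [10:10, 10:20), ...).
2

To find the burst window:

1. Divide the log period into non-overlapping 10-minute windows starting at 10:00
2. Count REQUEST events in each window
3. Find the window with maximum count
4. Maximum events in a window: 2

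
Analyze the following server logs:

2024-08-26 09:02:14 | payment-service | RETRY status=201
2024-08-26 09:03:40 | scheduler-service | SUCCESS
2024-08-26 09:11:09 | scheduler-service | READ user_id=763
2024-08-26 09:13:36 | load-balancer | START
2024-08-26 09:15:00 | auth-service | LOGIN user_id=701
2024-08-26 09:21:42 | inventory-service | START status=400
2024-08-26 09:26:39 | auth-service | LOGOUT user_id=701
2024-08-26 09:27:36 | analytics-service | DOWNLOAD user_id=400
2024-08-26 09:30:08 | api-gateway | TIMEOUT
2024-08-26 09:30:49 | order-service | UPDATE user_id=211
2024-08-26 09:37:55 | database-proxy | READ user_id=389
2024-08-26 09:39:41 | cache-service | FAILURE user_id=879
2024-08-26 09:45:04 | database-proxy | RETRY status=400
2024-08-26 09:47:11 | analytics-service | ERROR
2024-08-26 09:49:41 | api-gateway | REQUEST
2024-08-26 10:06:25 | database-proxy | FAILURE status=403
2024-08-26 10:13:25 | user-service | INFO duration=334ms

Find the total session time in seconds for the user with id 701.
699

To calculate session duration:

1. Find LOGIN event for user_id=701: 2024-08-26 09:15:00
2. Find LOGOUT event for user_id=701: 2024-08-26 09:26:39
3. Session duration: 2024-08-26 09:26:39 - 2024-08-26 09:15:00 = 699 seconds (11 minutes)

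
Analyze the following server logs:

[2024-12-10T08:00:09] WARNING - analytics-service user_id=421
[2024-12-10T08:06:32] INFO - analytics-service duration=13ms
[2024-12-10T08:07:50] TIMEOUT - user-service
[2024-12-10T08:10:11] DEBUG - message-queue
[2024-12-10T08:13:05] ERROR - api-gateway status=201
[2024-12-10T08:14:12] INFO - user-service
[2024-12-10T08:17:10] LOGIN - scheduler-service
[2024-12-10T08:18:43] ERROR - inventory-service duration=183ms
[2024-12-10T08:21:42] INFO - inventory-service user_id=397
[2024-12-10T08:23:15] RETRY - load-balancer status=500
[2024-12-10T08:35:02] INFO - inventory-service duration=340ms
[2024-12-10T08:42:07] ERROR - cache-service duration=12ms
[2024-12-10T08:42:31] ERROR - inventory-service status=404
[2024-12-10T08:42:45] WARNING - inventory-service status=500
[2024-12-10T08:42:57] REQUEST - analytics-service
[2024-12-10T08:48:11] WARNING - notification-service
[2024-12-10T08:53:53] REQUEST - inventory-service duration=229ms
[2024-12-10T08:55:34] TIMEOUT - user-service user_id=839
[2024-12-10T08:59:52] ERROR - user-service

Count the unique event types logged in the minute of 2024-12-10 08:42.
3

To count unique event types:

1. Filter events in the minute starting at 2024-12-10 08:42
2. Extract event types from matching entries
3. Count unique types: 3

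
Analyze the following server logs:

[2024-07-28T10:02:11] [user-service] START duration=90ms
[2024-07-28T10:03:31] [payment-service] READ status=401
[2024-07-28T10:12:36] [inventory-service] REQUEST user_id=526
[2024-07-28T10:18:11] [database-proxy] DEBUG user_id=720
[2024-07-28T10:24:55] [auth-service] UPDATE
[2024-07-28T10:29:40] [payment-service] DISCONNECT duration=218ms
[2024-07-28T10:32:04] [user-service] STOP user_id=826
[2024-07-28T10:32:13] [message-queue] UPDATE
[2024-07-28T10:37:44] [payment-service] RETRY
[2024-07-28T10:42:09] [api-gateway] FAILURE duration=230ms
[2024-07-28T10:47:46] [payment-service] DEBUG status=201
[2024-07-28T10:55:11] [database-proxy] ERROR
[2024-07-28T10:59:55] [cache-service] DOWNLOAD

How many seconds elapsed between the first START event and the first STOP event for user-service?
1793

To find the time between events:

1. Locate the first START event for user-service: 2024-07-28T10:02:11
2. Locate the first STOP event for user-service: 2024-07-28T10:32:04
3. Calculate the difference: 2024-07-28T10:32:04 - 2024-07-28T10:02:11 = 1793 seconds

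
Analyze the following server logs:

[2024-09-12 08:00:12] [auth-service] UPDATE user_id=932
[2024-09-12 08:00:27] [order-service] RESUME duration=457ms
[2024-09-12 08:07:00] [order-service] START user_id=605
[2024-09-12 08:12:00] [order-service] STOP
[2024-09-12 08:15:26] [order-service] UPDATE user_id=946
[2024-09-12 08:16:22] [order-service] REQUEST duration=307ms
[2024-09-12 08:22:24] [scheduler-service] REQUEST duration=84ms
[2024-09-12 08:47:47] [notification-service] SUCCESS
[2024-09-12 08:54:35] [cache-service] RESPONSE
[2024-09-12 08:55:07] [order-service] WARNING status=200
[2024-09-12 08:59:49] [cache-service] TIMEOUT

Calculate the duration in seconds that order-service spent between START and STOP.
300

To calculate state duration:

1. Find START event for order-service: 2024-09-12 08:07:00
2. Find STOP event for order-service: 2024-09-12 08:12:00
3. Calculate duration: 2024-09-12 08:12:00 - 2024-09-12 08:07:00 = 300 seconds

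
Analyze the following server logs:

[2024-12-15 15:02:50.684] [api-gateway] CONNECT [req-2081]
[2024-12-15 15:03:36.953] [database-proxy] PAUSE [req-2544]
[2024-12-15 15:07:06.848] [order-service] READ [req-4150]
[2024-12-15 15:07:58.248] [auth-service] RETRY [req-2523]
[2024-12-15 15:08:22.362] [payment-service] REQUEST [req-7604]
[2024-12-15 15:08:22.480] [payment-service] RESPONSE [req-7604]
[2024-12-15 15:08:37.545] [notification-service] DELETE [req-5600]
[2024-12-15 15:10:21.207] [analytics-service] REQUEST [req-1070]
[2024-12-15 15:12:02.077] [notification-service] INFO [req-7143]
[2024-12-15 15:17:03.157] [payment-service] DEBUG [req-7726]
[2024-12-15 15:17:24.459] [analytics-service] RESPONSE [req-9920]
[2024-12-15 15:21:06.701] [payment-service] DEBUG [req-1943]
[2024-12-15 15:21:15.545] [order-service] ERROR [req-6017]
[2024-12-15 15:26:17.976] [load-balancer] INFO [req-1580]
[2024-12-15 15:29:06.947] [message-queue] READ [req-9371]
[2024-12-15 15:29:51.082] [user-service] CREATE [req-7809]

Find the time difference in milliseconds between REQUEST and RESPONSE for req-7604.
118

To calculate latency:

1. Find REQUEST with id req-7604: 2024-12-15 15:08:22.362
2. Find RESPONSE with id req-7604: 2024-12-15 15:08:22.480
3. Latency: 2024-12-15 15:08:22.480 - 2024-12-15 15:08:22.362 = 118ms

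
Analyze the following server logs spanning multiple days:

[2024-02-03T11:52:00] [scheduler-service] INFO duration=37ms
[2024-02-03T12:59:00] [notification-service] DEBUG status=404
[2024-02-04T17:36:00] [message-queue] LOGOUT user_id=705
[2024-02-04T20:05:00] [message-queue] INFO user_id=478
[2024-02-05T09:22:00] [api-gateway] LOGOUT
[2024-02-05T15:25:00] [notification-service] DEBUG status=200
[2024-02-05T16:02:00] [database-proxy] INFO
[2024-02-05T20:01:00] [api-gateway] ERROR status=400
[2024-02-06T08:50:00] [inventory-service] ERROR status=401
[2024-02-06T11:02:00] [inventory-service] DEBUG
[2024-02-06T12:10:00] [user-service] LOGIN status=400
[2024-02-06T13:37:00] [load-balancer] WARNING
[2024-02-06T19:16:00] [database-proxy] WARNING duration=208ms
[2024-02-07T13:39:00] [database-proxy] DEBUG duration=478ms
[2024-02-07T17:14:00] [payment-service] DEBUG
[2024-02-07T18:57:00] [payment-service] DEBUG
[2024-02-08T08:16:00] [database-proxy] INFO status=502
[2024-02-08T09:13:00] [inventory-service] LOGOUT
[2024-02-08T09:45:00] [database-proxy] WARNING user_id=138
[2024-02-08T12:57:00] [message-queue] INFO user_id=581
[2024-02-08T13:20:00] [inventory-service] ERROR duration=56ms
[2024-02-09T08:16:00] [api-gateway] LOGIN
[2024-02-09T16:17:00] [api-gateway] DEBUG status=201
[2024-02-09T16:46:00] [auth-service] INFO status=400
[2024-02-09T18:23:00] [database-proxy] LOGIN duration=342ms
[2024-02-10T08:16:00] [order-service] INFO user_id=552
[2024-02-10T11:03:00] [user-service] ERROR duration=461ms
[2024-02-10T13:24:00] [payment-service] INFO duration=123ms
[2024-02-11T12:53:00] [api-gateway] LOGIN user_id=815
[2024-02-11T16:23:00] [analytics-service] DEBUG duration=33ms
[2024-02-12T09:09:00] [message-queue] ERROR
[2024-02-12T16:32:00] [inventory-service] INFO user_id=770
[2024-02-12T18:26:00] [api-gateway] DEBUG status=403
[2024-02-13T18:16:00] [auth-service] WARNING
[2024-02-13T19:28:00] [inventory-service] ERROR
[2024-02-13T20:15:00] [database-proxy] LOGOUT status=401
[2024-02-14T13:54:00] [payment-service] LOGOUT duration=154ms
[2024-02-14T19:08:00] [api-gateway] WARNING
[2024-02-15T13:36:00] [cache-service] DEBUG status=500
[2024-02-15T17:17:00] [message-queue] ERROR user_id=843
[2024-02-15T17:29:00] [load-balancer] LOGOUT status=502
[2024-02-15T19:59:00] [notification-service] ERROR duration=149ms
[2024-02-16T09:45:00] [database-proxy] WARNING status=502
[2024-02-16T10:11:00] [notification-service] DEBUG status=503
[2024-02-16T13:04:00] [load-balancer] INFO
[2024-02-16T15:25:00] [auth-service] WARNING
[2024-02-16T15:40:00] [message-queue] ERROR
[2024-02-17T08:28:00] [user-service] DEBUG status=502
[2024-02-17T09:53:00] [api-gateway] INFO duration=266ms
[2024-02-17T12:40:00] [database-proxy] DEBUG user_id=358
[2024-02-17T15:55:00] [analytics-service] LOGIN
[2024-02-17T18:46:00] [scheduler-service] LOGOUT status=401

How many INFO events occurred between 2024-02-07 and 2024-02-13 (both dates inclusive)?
6

To filter by date range:

1. Date range: 2024-02-07 through 2024-02-13, both dates inclusive
2. Filter for INFO events whose date falls in this range
3. Count matching events: 6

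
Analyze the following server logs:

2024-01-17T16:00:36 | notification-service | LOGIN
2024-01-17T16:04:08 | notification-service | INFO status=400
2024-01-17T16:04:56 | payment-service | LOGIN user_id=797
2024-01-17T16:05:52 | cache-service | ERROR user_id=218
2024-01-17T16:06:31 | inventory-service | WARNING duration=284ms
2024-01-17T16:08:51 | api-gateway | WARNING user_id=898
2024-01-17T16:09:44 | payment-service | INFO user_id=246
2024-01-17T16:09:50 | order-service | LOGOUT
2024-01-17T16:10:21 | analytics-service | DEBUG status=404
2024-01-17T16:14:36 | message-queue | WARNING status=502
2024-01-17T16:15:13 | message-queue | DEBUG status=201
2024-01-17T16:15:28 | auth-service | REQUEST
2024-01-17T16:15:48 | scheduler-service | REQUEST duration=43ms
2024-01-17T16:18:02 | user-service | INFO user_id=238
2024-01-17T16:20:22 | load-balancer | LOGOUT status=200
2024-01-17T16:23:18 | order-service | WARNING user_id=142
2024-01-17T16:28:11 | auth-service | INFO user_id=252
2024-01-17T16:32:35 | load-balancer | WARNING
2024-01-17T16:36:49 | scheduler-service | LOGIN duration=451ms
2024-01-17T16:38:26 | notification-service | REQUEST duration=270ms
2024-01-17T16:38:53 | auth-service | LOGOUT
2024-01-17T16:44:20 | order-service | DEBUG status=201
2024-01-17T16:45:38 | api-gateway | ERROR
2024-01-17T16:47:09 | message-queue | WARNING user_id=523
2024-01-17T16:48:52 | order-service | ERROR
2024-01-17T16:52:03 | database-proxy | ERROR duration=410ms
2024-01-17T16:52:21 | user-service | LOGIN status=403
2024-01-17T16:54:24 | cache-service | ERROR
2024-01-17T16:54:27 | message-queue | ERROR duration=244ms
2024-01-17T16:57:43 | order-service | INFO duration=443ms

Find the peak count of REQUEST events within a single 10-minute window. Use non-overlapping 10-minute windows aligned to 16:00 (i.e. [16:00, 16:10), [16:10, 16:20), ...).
2

To find the burst window:

1. Divide the log period into non-overlapping 10-minute windows starting at 16:00
2. Count REQUEST events in each window
3. Find the window with maximum count
4. Maximum events in a window: 2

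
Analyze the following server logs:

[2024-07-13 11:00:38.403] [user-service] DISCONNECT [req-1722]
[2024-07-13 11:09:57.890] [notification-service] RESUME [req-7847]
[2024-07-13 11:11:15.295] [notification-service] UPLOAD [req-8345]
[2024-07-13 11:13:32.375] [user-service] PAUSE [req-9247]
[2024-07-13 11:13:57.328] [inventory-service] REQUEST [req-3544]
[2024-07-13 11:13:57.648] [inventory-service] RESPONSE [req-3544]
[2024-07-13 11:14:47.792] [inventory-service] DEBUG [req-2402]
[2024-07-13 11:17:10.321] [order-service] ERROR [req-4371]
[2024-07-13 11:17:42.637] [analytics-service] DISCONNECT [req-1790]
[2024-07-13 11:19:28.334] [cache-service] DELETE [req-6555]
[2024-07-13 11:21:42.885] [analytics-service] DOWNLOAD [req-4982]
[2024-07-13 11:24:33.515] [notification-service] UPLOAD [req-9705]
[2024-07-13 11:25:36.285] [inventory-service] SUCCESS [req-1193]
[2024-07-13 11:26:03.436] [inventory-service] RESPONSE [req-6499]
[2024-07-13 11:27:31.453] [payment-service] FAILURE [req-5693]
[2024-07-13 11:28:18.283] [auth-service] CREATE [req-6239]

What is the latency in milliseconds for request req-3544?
320

To calculate latency:

1. Find REQUEST with id req-3544: 2024-07-13 11:13:57.328
2. Find RESPONSE with id req-3544: 2024-07-13 11:13:57.648
3. Latency: 2024-07-13 11:13:57.648 - 2024-07-13 11:13:57.328 = 320ms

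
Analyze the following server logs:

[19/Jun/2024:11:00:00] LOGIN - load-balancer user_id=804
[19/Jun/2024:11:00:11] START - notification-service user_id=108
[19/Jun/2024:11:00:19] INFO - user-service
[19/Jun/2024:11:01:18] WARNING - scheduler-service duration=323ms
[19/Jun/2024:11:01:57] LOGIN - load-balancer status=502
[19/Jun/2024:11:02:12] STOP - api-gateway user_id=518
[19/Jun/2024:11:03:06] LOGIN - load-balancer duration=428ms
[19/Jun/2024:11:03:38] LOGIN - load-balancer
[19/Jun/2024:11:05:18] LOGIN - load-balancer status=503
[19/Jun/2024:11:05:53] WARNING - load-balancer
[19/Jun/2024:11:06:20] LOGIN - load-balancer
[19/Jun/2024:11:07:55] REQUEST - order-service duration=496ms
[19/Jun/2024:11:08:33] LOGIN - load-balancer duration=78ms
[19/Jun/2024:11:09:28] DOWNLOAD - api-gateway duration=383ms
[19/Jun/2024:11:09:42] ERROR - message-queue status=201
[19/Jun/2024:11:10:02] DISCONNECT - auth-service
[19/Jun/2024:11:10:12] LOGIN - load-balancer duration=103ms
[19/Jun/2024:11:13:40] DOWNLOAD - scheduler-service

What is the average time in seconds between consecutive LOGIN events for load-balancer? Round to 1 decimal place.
87.4

To calculate average interval:

1. Find all LOGIN events for load-balancer in order
2. Calculate time gaps between consecutive events
3. Compute mean of gaps: 612 / 7 = 87.4 seconds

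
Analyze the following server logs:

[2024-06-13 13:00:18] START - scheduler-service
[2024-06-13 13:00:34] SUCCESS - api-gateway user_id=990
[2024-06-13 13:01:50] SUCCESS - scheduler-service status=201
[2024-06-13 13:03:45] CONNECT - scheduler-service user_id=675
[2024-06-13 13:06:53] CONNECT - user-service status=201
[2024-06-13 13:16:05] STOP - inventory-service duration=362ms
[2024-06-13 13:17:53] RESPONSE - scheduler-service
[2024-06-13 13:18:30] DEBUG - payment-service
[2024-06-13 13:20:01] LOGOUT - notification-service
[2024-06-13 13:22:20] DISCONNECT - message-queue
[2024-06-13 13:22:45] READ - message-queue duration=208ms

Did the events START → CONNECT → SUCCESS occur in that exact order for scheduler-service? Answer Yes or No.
No

To verify sequence order:

1. Find all events in sequence START → CONNECT → SUCCESS for scheduler-service
2. Extract their timestamps
3. Check if timestamps are in ascending order
4. Result: No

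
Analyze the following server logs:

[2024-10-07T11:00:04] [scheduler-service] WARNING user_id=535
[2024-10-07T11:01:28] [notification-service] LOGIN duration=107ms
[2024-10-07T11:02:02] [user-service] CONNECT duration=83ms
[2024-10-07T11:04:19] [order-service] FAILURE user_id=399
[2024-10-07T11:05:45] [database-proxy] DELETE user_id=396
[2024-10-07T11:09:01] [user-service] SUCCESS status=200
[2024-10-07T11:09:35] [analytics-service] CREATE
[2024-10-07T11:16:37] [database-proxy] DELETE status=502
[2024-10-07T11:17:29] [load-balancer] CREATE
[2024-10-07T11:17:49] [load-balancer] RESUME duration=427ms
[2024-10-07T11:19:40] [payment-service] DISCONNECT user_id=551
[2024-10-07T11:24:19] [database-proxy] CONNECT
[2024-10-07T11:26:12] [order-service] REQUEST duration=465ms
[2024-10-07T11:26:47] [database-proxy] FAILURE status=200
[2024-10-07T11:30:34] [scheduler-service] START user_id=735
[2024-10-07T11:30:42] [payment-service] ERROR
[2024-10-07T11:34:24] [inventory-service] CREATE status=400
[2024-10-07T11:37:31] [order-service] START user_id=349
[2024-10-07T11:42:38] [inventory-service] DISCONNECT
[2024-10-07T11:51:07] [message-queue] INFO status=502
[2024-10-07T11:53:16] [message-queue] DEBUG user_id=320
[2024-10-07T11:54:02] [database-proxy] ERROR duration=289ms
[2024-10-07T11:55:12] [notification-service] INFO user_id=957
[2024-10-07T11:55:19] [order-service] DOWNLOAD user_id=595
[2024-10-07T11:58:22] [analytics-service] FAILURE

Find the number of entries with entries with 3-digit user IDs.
9

To find matching entries:

1. Pattern to match: entries with 3-digit user IDs
2. Scan each log entry for the pattern
3. Count matches: 9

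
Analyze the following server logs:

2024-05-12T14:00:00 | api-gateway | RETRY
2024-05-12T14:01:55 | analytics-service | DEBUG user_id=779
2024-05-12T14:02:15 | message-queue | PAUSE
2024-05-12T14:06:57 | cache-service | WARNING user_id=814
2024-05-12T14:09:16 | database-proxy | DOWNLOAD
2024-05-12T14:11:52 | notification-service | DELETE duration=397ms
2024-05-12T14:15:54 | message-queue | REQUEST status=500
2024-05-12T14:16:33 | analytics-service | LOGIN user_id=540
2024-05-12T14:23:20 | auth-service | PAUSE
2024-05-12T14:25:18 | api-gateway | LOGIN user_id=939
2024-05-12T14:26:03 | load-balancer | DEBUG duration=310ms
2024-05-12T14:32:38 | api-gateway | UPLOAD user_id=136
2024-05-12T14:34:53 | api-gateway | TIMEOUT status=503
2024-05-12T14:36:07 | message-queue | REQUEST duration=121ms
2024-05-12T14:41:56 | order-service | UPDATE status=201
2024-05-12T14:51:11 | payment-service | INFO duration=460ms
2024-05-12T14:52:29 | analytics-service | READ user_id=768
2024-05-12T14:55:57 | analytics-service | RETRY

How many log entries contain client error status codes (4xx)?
0

To find matching entries:

1. Pattern to match: client error status codes (4xx)
2. Scan each log entry for the pattern
3. Count matches: 0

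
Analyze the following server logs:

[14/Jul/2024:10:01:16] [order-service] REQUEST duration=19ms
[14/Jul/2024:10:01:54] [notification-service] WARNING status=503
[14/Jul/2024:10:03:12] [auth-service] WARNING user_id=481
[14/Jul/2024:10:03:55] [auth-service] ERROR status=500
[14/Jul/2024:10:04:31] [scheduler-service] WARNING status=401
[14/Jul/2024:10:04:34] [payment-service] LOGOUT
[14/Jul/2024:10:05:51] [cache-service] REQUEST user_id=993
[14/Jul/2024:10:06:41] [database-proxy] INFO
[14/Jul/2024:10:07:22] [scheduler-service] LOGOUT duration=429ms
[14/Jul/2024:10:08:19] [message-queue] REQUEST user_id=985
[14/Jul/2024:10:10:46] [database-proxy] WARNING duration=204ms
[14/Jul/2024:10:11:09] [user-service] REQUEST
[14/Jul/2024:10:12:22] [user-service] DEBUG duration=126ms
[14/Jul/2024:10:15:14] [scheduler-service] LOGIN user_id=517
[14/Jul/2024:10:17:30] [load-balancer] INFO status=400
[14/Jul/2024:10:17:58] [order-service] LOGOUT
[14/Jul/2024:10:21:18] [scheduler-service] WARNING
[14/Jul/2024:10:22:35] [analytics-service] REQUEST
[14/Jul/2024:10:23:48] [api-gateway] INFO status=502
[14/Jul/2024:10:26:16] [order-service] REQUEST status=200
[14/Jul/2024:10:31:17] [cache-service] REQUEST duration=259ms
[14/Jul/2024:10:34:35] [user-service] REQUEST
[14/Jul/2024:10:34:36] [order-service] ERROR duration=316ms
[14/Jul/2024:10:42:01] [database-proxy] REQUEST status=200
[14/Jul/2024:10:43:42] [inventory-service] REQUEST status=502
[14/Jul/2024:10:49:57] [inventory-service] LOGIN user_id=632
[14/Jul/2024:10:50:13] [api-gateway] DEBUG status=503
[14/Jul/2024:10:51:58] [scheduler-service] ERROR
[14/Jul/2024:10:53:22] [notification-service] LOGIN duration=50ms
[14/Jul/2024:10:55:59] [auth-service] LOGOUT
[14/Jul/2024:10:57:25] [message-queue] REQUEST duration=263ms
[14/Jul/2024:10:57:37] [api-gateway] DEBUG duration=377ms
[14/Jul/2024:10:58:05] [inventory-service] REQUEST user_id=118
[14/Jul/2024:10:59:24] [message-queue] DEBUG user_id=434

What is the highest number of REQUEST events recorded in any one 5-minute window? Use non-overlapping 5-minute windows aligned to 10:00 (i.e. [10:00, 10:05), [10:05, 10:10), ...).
2

To find the burst window:

1. Divide the log period into non-overlapping 5-minute windows starting at 10:00
2. Count REQUEST events in each window
3. Find the window with maximum count
4. Maximum events in a window: 2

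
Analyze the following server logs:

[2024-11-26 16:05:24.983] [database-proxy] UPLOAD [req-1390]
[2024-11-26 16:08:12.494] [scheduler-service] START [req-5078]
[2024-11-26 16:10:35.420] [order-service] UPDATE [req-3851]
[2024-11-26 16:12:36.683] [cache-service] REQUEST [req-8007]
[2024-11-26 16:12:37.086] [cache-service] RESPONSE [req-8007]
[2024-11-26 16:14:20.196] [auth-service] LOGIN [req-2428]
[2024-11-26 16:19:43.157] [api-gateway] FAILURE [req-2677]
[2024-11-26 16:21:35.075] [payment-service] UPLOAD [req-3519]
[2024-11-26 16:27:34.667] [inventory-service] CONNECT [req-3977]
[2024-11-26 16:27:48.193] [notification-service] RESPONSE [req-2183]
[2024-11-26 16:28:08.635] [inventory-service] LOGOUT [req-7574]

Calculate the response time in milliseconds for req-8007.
403

To calculate latency:

1. Find REQUEST with id req-8007: 2024-11-26 16:12:36.683
2. Find RESPONSE with id req-8007: 2024-11-26 16:12:37.086
3. Latency: 2024-11-26 16:12:37.086 - 2024-11-26 16:12:36.683 = 403ms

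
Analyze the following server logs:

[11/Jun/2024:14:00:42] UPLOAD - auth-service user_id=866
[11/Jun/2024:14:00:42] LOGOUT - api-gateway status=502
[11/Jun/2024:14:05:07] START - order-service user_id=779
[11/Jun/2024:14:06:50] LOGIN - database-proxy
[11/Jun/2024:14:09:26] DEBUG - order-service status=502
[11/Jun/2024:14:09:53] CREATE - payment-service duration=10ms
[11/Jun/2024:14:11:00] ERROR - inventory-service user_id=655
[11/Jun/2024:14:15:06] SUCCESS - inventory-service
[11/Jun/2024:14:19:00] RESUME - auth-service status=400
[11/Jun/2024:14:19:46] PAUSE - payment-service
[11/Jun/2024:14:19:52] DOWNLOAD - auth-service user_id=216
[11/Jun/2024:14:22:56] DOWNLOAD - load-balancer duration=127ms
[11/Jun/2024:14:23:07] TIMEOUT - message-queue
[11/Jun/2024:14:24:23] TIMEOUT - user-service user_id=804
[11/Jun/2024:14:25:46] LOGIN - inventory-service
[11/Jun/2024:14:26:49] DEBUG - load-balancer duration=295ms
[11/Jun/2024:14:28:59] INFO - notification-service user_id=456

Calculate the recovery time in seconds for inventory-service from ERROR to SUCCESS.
246

To calculate recovery time:

1. Find ERROR event for inventory-service: 11/Jun/2024:14:11:00
2. Find next SUCCESS event for inventory-service: 11/Jun/2024:14:15:06
3. Recovery time: 11/Jun/2024:14:15:06 - 11/Jun/2024:14:11:00 = 246 seconds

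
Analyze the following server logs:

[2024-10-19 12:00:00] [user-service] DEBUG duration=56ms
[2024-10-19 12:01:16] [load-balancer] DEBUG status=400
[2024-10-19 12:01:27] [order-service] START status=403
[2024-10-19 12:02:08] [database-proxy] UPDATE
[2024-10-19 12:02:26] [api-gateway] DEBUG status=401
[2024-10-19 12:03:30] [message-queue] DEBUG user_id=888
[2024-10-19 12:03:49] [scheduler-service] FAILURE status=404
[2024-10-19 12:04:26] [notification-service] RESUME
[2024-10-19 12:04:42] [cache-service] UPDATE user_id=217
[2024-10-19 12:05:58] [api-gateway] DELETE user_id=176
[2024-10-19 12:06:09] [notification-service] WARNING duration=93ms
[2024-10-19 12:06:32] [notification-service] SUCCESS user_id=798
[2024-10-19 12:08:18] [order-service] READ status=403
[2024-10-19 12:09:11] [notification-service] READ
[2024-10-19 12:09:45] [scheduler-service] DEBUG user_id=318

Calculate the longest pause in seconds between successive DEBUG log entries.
375

To find the longest gap:

1. Extract all DEBUG events in chronological order
2. Calculate time differences between consecutive events
3. Find the maximum difference
4. Longest gap: 375 seconds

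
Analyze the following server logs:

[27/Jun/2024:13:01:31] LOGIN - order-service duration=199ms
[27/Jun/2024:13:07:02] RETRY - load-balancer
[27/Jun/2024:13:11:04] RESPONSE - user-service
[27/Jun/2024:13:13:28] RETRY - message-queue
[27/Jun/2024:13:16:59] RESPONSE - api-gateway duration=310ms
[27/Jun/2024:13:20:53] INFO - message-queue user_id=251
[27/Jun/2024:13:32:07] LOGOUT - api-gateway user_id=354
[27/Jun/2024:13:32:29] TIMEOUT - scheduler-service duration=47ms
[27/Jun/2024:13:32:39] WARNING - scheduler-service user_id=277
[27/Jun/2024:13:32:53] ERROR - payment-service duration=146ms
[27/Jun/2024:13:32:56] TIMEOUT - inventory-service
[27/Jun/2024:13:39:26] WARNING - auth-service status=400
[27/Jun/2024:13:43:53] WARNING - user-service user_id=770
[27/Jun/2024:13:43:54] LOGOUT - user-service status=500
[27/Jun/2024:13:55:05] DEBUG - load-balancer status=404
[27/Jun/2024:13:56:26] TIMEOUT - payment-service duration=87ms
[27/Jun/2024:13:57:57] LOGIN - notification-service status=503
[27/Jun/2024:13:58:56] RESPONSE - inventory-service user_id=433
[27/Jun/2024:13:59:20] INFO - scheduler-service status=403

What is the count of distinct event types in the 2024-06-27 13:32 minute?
4

To count unique event types:

1. Filter events in the minute starting at 2024-06-27 13:32
2. Extract event types from matching entries
3. Count unique types: 4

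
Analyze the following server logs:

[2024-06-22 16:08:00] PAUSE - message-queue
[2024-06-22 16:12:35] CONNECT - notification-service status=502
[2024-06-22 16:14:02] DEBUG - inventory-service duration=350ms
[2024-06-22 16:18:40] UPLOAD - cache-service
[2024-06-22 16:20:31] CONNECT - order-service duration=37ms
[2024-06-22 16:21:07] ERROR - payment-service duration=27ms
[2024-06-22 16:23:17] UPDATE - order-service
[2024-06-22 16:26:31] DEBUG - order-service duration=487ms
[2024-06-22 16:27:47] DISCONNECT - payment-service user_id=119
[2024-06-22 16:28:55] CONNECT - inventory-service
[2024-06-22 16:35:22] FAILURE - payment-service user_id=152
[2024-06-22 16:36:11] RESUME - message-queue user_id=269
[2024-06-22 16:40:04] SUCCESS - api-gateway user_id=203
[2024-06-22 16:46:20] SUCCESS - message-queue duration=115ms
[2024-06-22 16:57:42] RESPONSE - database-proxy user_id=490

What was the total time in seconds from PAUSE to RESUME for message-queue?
1691

To calculate state duration:

1. Find PAUSE event for message-queue: 2024-06-22 16:08:00
2. Find RESUME event for message-queue: 2024-06-22 16:36:11
3. Calculate duration: 2024-06-22 16:36:11 - 2024-06-22 16:08:00 = 1691 seconds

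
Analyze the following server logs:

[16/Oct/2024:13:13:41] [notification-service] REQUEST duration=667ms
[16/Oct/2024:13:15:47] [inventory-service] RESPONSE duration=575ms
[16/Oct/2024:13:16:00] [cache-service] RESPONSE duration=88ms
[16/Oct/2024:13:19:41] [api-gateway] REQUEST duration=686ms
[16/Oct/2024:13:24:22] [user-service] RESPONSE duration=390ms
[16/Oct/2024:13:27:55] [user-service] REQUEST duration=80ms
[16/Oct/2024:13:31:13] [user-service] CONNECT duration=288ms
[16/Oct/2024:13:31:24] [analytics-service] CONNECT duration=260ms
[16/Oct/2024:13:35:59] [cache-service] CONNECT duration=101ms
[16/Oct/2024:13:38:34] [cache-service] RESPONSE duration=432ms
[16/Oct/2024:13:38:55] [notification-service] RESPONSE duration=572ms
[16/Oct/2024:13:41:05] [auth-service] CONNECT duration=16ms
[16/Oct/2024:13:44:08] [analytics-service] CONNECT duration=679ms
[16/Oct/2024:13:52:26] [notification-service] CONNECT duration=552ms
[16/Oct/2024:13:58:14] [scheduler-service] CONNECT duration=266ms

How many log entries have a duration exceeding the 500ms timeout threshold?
6

To count timeouts:

1. Threshold: 500ms
2. Extract duration from each log entry
3. Count entries where duration > 500
4. Timeout count: 6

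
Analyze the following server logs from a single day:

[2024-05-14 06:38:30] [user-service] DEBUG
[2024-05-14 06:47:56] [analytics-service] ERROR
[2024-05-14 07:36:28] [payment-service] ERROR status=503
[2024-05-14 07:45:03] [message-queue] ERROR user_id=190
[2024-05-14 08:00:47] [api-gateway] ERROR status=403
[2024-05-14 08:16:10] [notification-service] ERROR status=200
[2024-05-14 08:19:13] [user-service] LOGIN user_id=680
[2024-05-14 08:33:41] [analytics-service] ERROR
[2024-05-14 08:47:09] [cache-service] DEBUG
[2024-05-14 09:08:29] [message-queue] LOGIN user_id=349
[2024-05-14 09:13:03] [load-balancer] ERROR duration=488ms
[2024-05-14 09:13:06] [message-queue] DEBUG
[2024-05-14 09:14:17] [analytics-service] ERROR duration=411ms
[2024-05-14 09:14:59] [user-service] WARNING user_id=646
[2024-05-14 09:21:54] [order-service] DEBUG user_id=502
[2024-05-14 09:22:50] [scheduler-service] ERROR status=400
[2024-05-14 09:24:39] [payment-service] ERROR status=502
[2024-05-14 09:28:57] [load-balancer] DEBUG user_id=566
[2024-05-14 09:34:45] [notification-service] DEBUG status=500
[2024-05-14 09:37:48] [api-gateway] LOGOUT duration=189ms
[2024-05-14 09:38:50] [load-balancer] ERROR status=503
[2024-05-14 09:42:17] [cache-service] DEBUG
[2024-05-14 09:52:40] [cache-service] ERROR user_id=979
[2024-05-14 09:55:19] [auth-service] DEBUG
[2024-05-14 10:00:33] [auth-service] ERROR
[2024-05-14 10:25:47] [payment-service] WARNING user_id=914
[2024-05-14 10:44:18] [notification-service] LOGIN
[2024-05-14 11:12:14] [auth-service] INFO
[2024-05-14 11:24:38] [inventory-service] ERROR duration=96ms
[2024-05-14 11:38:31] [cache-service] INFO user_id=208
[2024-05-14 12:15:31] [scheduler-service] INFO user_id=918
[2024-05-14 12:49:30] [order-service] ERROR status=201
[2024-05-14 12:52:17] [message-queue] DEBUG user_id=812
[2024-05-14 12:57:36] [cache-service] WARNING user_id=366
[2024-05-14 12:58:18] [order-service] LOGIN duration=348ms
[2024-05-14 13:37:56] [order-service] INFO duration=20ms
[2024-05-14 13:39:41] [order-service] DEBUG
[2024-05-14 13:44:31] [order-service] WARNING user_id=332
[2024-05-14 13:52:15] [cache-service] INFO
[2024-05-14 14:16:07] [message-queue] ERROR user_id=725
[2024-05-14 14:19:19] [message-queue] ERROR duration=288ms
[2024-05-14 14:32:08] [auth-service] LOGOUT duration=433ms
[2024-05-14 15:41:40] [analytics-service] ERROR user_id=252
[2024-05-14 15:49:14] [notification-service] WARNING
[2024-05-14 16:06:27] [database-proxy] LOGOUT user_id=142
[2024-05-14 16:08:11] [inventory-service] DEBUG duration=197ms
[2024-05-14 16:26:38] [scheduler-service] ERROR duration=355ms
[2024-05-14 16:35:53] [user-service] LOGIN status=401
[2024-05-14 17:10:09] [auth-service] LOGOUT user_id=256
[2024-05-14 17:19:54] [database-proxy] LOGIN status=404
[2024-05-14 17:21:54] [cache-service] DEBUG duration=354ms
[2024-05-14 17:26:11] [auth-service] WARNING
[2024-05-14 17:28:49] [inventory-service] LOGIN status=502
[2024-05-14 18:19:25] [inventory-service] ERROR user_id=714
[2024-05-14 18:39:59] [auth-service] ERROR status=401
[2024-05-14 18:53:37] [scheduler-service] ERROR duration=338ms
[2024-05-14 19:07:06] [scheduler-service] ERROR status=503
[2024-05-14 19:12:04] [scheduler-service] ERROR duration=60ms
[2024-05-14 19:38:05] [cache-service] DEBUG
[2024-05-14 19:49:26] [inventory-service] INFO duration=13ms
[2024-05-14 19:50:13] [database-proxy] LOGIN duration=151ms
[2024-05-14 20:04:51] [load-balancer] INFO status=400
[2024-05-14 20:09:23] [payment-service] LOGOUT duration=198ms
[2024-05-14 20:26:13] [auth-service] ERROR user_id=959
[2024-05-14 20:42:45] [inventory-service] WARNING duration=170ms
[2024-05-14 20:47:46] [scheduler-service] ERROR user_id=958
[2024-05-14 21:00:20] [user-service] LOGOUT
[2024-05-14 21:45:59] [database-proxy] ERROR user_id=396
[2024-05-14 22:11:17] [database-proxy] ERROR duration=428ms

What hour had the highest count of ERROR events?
9

To find the peak hour:

1. Group all ERROR events by hour
2. Count events in each hour
3. Find hour with maximum count
4. Peak hour: 9 (with 6 events)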